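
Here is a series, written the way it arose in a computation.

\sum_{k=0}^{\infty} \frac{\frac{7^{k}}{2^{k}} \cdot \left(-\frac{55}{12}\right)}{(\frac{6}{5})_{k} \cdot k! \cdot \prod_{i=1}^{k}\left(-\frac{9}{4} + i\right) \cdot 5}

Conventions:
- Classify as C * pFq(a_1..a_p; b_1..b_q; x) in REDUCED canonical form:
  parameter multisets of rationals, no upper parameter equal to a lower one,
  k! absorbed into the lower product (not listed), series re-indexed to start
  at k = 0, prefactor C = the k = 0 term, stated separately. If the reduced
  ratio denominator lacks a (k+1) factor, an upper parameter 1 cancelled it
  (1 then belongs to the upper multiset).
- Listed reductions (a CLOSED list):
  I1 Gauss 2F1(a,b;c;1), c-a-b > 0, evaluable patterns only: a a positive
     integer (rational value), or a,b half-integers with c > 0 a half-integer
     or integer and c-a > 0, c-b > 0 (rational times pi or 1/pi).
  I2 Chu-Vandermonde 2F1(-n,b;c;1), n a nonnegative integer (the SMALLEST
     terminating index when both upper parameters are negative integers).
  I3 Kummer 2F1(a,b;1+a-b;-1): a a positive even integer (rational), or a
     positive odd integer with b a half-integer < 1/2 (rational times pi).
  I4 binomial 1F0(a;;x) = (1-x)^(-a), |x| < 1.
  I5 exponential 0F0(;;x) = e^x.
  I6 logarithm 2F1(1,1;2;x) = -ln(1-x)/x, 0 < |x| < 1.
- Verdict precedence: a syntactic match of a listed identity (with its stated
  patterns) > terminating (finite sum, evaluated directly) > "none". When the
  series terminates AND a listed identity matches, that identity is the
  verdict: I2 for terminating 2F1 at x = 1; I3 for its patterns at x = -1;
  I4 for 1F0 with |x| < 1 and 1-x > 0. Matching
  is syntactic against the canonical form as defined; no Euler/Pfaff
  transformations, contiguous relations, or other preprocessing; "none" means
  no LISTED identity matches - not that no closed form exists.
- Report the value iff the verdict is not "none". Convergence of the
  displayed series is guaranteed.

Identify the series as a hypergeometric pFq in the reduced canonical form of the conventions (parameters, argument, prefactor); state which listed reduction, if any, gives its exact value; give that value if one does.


Structural cue: t_0 = -\frac{11}{12} here, and the lower running product (C = -11/12) is a rising factorial.
Ratio: r(k) = \frac{7}{2} * 1 / [(k-\frac{5}{4}) (k+\frac{6}{5}) (k+1)] - rational in k. x = \frac{7}{2}; t_0 = -\frac{11}{12}; negate the roots.

Prefactor -\frac{11}{12}, argument \frac{7}{2}: 0F2 with upper {-} over lower {-\frac{5}{4}, \frac{6}{5}}. Verdict: none here - no I1-I6 shape fits x = \frac{7}{2} with lower {-\frac{5}{4}, \frac{6}{5}}.


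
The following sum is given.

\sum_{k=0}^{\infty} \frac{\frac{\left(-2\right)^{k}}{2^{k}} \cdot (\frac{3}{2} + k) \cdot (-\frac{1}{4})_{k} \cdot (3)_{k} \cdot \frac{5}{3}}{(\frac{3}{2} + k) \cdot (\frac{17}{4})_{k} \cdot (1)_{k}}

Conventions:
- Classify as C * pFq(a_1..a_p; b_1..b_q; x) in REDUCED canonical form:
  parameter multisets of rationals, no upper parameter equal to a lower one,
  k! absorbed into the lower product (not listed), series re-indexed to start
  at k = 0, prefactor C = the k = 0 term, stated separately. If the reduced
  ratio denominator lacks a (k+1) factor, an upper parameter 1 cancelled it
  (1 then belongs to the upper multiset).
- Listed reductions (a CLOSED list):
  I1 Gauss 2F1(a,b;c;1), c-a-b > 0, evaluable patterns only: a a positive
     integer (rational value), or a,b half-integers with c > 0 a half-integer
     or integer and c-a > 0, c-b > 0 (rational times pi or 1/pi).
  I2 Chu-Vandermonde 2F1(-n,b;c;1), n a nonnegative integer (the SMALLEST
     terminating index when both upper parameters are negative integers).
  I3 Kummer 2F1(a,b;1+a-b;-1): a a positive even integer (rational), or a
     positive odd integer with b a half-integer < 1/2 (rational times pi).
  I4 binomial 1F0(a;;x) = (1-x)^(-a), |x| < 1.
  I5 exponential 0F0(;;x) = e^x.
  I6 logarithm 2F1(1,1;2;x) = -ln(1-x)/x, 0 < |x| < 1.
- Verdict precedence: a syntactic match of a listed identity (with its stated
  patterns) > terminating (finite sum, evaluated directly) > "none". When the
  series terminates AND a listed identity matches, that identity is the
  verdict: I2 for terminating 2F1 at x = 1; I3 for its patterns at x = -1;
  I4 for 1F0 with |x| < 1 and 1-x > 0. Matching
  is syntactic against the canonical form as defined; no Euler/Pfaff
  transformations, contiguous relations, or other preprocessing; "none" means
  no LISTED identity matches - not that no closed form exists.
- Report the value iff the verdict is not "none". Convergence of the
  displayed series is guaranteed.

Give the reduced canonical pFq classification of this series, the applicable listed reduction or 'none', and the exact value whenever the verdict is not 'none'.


Classification (C = \frac{5}{3}): 2F1 with upper {-\frac{1}{4}, 3}, lower {\frac{17}{4}}, argument x = -1. Verdict: no listed reduction: x = -1 and upper {-\frac{1}{4}, 3} fail every I1-I6 pattern.

The tell: t_0 being \frac{5}{3}, the factor k + 3/2 cancels (top and bottom), leaving C = 5/3.
Consecutive-term ratio: r(k) = -1 * (k-\frac{1}{4}) (k+3) / [(k+\frac{17}{4}) (k+1)] ; factor over Q: parameters, x = -1, and C = \frac{5}{3}.


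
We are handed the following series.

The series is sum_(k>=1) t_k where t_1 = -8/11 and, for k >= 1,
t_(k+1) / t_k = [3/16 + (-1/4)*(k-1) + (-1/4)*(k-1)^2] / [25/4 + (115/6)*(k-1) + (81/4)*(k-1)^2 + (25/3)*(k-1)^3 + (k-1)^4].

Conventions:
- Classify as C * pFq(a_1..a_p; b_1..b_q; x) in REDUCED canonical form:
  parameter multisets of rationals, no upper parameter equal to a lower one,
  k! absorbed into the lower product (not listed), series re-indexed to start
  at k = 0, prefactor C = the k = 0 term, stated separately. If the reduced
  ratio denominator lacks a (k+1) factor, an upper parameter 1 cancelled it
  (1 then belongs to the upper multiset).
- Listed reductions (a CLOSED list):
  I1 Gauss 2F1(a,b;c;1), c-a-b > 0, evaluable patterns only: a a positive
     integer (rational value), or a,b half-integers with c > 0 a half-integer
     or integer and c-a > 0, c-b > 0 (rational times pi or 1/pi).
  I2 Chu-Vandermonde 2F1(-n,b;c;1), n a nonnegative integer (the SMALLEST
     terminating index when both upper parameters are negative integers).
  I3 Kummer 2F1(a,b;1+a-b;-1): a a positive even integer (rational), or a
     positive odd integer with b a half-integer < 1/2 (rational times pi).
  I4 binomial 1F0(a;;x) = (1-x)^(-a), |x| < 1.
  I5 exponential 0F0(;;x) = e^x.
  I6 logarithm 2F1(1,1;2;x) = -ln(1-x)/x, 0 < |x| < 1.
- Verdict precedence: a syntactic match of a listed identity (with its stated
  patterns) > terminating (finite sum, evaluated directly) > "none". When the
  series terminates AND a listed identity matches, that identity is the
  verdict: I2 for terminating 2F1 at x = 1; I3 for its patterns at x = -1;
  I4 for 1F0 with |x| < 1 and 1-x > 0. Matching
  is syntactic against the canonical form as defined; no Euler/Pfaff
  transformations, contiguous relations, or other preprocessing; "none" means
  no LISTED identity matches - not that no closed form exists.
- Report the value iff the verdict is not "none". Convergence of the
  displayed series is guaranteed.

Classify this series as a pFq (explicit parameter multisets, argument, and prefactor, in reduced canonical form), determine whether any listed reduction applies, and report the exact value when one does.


This is -8/11 * 1F2(-1/2; 5/6, 5; -1/4) in reduced canonical form. Verdict: none. Every listed pattern misses the 1F2 form at -1/4, upper {-1/2}.

Key step: x = (-1/4) and the ratio is unreduced: k + 3/2 divides both sides (C = -8/11, x = -1/4).
Term ratio: r(k) = (-1/4) * (k-1/2) / [(k+5/6) (k+5) (k+1)] - rational in k. x = (-1/4); t_0 = -8/11; negate the roots.


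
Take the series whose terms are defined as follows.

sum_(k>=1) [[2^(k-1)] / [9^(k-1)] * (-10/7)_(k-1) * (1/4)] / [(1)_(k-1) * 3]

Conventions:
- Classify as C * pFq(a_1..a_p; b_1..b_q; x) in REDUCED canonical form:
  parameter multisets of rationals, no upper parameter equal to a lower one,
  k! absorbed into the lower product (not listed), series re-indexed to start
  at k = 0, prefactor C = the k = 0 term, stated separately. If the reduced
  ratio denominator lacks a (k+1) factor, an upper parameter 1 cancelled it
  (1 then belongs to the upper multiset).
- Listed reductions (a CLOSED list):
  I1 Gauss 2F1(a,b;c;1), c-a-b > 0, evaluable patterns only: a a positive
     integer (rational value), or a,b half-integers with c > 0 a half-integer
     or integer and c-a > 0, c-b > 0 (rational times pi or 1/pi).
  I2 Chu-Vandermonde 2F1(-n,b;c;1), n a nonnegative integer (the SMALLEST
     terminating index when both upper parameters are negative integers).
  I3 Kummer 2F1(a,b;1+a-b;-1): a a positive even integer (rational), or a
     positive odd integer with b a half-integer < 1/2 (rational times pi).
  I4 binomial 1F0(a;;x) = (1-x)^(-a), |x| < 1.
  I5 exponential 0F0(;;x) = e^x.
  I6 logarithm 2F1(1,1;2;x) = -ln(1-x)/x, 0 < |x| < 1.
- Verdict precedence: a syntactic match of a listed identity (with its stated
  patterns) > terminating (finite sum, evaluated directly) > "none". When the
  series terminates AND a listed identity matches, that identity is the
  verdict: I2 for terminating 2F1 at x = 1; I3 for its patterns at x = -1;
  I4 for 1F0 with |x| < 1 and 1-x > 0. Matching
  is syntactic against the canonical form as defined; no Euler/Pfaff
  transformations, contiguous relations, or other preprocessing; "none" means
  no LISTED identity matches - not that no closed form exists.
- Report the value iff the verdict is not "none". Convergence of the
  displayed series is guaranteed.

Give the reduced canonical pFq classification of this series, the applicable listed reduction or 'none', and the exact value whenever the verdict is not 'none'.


Key step: t_0 being 1/12, the two geometric factors (prefactor 1/12) combine into one argument.
Ratio: r(k) = (2/9) * (k-10/7) / [(k+1)] - rational in k, leading ratio (2/9); with t_0 = 1/12, classification follows.

Classification (C = 1/12): 1F0 with upper {-10/7}, lower {-}, argument x = 2/9. Verdict: this is the binomial series (I4) (the 1F0 binomial series: exponent 10/7, x = 2/9). Hence: (1/12) * (7/9)^(10/7).


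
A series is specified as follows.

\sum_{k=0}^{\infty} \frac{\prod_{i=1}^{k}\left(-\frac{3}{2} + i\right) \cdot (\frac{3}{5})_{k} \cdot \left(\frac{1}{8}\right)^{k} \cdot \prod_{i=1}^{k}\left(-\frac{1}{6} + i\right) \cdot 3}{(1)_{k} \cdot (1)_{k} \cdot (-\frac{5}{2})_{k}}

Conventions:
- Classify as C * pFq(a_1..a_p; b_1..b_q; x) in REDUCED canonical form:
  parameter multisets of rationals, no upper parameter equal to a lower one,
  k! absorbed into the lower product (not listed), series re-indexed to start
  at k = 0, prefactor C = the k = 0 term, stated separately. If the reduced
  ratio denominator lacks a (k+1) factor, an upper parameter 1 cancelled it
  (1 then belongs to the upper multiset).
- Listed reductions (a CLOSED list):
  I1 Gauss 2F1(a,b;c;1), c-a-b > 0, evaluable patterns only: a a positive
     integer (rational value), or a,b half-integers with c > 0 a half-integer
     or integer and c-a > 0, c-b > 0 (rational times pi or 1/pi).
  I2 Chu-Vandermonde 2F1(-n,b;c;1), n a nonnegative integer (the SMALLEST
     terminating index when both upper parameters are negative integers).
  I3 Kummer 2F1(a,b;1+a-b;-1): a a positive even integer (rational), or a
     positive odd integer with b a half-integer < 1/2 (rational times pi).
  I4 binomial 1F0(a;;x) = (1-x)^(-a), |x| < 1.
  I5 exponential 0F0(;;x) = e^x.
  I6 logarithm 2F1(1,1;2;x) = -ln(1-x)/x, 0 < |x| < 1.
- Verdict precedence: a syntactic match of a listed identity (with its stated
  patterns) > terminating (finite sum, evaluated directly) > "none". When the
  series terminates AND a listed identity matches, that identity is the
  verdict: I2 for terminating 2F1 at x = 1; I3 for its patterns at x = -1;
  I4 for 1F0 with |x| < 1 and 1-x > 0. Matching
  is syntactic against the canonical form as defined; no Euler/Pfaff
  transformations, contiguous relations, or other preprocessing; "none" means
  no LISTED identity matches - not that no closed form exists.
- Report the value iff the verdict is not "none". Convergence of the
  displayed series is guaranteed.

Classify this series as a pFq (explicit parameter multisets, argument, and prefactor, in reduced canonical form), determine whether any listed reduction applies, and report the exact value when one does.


First insight: from the first term 3: (1)_k (prefactor 3) is k! itself.
Step ratio: r(k) = \frac{1}{8} * (k-\frac{1}{2}) (k+\frac{3}{5}) (k+\frac{5}{6}) / [(k-\frac{5}{2}) (k+1) (k+1)] - rational in k, leading ratio \frac{1}{8}; with t_0 = 3, classification follows.

Prefactor 3, argument \frac{1}{8}: 3F2 with upper {-\frac{1}{2}, \frac{3}{5}, \frac{5}{6}} over lower {-\frac{5}{2}, 1}. Verdict: none here - no I1-I6 shape fits x = \frac{1}{8} with lower {-\frac{5}{2}, 1}.


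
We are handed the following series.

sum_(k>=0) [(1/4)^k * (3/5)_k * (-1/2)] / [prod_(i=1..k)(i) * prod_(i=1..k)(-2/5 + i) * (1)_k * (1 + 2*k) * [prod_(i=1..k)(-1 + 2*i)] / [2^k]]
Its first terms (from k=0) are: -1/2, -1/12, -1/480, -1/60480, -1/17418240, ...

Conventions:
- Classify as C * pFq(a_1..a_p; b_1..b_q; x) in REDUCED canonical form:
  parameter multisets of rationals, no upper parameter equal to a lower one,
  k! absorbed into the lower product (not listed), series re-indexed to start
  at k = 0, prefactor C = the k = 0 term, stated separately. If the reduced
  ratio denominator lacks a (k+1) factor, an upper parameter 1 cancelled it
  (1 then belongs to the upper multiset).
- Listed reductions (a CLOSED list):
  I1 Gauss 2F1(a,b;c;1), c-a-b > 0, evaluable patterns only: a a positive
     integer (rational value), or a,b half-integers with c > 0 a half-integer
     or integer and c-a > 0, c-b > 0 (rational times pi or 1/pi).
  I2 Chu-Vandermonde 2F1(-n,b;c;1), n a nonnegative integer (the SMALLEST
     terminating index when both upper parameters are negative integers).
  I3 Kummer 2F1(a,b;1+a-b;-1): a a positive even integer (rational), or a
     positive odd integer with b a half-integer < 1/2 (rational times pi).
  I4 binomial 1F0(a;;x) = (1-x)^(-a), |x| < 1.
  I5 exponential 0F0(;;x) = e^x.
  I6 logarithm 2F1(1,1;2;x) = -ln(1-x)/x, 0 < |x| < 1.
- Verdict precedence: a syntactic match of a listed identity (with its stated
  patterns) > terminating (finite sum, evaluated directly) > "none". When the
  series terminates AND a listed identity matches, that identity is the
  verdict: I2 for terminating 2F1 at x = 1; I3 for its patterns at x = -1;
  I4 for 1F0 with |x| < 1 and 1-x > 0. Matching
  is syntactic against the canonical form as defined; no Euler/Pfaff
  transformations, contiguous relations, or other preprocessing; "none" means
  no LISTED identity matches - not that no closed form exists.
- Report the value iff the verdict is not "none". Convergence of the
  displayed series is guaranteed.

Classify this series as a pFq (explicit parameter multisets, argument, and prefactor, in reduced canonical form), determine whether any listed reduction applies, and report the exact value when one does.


Reduced: x = 1/4, 0F2, upper = {-}, lower = {1, 3/2}, C = -1/2. Verdict: none - this 0F2 at x = 1/4 matches no listed pattern, and upper {-} holds no stopper.

Structural cue: t_0 = -1/2 here, and the product of the first k integers (prefactor -1/2) is k!.
Consecutive-term ratio: r(k) = (1/4) * 1 / [(k+1) (k+3/2) (k+1)] ; factor over Q: parameters, x = (1/4), and C = -1/2.


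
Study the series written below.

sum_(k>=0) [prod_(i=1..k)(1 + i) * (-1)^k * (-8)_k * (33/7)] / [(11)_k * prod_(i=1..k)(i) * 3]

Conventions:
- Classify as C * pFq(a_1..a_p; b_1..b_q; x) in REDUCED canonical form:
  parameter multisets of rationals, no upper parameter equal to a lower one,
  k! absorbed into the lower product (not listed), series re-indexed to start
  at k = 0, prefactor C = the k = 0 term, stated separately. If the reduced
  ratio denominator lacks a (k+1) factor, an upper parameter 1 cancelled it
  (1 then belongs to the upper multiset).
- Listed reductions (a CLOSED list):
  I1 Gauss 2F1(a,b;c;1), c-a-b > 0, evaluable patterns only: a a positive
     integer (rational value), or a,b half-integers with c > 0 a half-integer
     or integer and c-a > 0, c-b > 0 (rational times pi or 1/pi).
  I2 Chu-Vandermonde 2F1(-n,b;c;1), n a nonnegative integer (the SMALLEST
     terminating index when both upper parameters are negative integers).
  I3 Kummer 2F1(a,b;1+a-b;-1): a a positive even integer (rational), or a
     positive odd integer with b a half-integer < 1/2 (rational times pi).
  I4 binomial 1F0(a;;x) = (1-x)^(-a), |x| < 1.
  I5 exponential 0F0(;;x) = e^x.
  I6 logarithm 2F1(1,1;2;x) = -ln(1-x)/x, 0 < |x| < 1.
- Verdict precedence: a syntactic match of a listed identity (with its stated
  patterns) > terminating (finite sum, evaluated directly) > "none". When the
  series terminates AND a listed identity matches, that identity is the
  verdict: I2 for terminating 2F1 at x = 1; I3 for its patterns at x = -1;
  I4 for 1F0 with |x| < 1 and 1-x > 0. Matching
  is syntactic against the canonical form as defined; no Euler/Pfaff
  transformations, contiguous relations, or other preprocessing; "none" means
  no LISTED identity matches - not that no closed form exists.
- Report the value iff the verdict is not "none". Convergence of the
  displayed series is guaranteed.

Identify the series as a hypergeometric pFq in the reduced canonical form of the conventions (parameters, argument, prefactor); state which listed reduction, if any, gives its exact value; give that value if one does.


Prefactor 11/7, argument -1: 2F1 with upper {-8, 2} over lower {11}. Verdict: Kummer (I3) matches (x = -1; c = 11 equals 1+a-b for upper {-8, 2}: listed pattern). Value: 55/7.

The tell: t_0 being 11/7, the product of the first k integers (C = 11/7) is k!.
Adjacent-term ratio: r(k) = (-1) * (k-8) (k+2) / [(k+11) (k+1)] ; factor over Q: parameters, x = (-1), and C = 11/7.


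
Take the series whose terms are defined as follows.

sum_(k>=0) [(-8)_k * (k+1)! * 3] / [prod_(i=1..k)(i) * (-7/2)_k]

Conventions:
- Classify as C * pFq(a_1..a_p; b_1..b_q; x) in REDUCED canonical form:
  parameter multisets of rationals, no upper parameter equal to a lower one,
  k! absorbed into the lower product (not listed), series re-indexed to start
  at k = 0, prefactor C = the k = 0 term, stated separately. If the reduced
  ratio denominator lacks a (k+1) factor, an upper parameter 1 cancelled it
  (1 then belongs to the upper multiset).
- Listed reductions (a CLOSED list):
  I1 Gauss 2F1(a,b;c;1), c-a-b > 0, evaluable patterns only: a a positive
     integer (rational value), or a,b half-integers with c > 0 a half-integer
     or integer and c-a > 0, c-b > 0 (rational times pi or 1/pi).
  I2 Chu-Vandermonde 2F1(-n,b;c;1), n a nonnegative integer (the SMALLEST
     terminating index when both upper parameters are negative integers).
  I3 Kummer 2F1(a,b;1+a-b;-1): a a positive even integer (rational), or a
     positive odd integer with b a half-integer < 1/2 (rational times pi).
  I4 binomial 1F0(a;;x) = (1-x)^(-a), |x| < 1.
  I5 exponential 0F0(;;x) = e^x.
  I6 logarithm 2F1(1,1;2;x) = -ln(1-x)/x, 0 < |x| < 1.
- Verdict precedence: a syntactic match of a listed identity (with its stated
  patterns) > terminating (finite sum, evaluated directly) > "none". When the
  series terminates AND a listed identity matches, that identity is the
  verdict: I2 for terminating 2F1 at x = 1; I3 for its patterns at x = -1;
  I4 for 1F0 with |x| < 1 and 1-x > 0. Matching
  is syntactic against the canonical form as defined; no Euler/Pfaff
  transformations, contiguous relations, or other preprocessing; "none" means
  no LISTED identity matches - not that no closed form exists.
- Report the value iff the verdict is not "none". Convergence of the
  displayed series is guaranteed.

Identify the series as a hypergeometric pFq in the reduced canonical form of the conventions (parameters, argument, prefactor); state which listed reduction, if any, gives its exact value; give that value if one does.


Canonical form: C = 3 times 2F1 with upper {-8, 2}, lower {-7/2}, x = 1. Verdict: the Chu-Vandermonde identity I2 applies (terminating 2F1 at x = 1 with n = 8, b = 2, c = -7/2). Sum: 297/35.

The tell: with t_0 = 3, the product of the first k integers (C = 3) is k!.
Term ratio: r(k) = 1 * (k-8) (k+2) / [(k-7/2) (k+1)] - rational in k, leading ratio 1; with t_0 = 3, classification follows.


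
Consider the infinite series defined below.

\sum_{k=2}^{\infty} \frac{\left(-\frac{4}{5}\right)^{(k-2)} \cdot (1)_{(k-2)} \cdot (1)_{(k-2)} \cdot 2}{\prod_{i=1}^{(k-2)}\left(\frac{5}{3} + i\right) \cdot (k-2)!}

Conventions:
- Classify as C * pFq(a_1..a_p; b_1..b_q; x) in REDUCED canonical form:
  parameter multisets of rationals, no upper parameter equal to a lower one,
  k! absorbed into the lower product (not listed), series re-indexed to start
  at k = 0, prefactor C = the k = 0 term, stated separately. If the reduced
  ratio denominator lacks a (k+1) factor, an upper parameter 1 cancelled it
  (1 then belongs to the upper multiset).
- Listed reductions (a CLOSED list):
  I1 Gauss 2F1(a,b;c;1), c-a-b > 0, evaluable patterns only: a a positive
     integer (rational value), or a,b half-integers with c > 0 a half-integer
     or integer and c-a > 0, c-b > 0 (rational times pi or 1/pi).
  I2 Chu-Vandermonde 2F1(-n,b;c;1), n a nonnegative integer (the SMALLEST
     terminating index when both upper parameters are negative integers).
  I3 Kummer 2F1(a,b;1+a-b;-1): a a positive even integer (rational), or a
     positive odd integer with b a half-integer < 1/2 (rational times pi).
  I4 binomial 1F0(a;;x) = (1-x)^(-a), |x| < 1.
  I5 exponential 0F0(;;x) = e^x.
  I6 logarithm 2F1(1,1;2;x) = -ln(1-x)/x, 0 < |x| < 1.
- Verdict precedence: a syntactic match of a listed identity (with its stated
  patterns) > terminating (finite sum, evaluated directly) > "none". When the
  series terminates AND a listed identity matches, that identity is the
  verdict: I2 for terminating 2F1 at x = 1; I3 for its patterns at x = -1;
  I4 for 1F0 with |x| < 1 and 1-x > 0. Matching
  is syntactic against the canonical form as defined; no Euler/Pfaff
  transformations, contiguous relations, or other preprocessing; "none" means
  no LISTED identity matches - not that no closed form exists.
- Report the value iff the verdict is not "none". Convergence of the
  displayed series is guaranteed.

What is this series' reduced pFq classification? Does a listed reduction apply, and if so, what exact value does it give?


Canonical form: C = 2 times 2F1 with upper {1, 1}, lower {\frac{8}{3}}, x = -\frac{4}{5}. Verdict: none. Every listed pattern misses the 2F1 form at -\frac{4}{5}, upper {1, 1}.

Key step: t_0 being 2, the lower running product (C = 2) is a rising factorial.
Step ratio: r(k) = -\frac{4}{5} * (k+1) (k+1) / [(k+\frac{8}{3}) (k+1)] - rational in k. x = -\frac{4}{5}; t_0 = 2; negate the roots.


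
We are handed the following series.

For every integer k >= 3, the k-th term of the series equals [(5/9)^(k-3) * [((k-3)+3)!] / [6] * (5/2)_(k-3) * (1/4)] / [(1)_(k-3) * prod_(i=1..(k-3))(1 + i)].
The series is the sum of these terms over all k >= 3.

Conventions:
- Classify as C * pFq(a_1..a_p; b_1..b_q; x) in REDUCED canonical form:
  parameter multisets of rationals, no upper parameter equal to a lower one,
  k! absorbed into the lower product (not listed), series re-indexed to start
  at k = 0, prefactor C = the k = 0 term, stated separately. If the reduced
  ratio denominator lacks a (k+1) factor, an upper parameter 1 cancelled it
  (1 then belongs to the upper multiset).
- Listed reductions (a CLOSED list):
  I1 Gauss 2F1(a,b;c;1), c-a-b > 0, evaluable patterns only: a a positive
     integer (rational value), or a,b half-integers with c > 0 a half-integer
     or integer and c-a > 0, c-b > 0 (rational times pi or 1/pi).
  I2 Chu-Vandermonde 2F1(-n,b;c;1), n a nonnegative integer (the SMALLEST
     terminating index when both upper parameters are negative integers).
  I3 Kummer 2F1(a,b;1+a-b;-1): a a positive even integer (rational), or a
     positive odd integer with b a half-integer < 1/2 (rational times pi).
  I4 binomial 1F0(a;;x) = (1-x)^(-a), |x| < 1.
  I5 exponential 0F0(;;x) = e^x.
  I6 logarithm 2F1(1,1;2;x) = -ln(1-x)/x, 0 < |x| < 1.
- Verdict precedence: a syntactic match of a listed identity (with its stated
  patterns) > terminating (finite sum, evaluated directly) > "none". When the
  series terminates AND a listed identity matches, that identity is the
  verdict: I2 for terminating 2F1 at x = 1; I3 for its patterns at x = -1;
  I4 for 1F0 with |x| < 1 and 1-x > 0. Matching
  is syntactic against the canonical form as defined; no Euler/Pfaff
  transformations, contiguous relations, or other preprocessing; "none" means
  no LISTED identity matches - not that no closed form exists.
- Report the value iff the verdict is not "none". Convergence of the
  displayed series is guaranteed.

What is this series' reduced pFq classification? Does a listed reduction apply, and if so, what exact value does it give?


At argument 5/9: a 2F1 with upper {5/2, 4}, lower {2}, scaled by C = 1/4. Verdict: none - this 2F1 at x = 5/9 matches no listed pattern, and upper {5/2, 4} holds no stopper.

The tell: from the first term 1/4: (1)_k (prefactor 1/4) is k! itself.
Ratio: r(k) = (5/9) * (k+5/2) (k+4) / [(k+2) (k+1)] - rational; roots negated = parameters, x = (5/9), C = 1/4.


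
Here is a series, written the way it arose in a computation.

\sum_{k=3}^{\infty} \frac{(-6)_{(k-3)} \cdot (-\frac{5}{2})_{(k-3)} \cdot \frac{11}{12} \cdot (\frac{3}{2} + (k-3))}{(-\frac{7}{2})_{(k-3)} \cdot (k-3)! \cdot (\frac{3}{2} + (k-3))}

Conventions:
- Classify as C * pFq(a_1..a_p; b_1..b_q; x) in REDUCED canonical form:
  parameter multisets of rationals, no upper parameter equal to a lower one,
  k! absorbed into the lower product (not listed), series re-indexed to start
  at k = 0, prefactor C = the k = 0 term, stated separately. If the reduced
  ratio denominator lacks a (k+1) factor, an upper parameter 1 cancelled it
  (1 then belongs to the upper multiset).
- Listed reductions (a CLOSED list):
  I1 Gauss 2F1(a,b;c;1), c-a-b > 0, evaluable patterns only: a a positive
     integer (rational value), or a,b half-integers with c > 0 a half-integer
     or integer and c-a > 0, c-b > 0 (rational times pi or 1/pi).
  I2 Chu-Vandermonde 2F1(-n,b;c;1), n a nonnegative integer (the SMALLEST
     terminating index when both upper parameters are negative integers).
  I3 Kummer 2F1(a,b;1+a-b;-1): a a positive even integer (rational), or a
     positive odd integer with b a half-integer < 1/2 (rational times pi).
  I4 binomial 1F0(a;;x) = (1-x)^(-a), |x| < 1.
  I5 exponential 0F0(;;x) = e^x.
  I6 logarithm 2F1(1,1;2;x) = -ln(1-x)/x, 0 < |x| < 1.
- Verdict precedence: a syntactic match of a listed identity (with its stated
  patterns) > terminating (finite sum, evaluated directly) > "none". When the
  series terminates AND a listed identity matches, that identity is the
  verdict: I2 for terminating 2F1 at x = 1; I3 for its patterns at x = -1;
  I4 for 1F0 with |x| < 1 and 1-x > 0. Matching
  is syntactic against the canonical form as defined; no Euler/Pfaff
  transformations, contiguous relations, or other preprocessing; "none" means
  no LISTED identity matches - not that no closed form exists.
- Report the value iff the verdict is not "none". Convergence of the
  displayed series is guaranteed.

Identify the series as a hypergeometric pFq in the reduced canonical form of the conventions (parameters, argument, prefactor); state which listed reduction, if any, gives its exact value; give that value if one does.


The series (x = 1) is 2F1: upper {-6, -\frac{5}{2}}, lower {-\frac{7}{2}}, prefactor \frac{11}{12}. Verdict: Vandermonde's identity (I2) fires (terminating 2F1 at x = 1 with n = 6, b = -5/2, c = -\frac{7}{2}). Sum: 0.

Structural cue: x = 1 and the factor k + 3/2 cancels (top and bottom), leaving prefactor 11/12.
Ratio: r(k) = 1 * (k-6) (k-\frac{5}{2}) / [(k-\frac{7}{2}) (k+1)] ; factor over Q: parameters, x = 1, and C = \frac{11}{12}.


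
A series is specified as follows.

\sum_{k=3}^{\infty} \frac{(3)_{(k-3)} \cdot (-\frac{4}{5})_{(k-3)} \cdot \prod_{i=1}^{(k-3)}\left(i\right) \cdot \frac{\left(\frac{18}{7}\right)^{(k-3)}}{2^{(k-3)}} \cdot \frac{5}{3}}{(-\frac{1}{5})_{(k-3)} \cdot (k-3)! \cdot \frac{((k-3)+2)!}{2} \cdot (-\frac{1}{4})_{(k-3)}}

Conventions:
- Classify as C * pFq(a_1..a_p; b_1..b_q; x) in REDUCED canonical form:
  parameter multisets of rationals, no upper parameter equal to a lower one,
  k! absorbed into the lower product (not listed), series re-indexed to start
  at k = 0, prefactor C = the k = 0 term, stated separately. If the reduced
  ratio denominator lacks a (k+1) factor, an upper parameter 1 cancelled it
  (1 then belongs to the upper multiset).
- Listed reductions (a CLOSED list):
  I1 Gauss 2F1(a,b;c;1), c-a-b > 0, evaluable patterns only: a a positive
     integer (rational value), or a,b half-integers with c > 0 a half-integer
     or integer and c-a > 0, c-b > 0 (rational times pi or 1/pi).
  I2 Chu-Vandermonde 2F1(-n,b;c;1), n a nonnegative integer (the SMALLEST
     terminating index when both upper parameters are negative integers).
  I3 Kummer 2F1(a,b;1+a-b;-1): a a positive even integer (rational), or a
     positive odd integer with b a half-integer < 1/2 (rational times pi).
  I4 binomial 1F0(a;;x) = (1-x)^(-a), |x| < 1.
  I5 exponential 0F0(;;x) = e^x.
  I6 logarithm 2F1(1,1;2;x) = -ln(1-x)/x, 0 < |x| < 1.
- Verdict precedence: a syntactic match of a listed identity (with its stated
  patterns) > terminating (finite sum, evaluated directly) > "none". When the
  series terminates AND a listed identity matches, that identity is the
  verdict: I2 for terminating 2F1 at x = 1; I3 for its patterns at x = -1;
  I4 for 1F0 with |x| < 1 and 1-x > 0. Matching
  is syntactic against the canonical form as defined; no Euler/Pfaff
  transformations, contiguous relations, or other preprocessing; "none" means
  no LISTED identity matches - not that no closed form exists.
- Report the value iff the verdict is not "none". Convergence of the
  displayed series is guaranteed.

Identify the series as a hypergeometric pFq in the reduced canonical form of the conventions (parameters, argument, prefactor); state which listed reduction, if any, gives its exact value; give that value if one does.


Key step: t_0 being \frac{5}{3}, the two k-th powers (C = 5/3) combine into one argument.
Ratio: r(k) = \frac{9}{7} * (k-\frac{4}{5}) (k+1) / [(k-\frac{1}{4}) (k-\frac{1}{5}) (k+1)] - rational; roots negated = parameters, x = \frac{9}{7}, C = \frac{5}{3}.

Prefactor \frac{5}{3}, argument \frac{9}{7}: 2F2 with upper {-\frac{4}{5}, 1} over lower {-\frac{1}{4}, -\frac{1}{5}}. Verdict: none here - no I1-I6 shape fits x = \frac{9}{7} with lower {-\frac{1}{4}, -\frac{1}{5}}.


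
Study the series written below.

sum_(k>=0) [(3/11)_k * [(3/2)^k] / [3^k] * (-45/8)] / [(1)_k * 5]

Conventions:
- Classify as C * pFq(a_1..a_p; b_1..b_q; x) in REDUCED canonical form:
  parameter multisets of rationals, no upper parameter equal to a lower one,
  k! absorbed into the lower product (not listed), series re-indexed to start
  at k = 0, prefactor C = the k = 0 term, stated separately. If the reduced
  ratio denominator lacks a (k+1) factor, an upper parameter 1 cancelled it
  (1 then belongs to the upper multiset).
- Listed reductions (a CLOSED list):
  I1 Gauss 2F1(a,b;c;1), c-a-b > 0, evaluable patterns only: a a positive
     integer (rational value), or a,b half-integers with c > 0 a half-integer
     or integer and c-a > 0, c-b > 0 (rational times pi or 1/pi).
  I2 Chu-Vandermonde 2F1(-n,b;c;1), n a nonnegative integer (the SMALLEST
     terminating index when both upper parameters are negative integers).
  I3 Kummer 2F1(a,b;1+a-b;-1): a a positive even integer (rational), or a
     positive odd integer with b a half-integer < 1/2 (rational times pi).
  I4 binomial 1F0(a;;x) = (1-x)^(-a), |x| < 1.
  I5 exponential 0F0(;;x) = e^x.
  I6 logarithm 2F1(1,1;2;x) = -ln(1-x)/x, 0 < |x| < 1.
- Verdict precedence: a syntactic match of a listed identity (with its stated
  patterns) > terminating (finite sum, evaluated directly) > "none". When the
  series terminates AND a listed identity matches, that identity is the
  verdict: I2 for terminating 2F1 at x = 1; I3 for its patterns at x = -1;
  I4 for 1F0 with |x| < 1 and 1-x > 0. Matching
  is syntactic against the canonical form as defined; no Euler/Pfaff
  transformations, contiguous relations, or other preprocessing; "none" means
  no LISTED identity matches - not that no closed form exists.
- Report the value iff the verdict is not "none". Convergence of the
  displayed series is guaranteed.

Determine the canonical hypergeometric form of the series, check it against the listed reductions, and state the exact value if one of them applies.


Prefactor -9/8, argument 1/2: 1F0 with upper {3/11} over lower {-}. Verdict at x = 1/2: binomial (I4) matches (the 1F0 binomial series: exponent -3/11, x = 1/2). Sum: (-9/8) * (1/2)^(-3/11).

Key observation: x = (1/2) and the constant factors (C = -9/8, x = 1/2) combine into one prefactor.
Adjacent-term ratio: r(k) = (1/2) * (k+3/11) / [(k+1)] - rational; roots negated = parameters, x = (1/2), C = -9/8.


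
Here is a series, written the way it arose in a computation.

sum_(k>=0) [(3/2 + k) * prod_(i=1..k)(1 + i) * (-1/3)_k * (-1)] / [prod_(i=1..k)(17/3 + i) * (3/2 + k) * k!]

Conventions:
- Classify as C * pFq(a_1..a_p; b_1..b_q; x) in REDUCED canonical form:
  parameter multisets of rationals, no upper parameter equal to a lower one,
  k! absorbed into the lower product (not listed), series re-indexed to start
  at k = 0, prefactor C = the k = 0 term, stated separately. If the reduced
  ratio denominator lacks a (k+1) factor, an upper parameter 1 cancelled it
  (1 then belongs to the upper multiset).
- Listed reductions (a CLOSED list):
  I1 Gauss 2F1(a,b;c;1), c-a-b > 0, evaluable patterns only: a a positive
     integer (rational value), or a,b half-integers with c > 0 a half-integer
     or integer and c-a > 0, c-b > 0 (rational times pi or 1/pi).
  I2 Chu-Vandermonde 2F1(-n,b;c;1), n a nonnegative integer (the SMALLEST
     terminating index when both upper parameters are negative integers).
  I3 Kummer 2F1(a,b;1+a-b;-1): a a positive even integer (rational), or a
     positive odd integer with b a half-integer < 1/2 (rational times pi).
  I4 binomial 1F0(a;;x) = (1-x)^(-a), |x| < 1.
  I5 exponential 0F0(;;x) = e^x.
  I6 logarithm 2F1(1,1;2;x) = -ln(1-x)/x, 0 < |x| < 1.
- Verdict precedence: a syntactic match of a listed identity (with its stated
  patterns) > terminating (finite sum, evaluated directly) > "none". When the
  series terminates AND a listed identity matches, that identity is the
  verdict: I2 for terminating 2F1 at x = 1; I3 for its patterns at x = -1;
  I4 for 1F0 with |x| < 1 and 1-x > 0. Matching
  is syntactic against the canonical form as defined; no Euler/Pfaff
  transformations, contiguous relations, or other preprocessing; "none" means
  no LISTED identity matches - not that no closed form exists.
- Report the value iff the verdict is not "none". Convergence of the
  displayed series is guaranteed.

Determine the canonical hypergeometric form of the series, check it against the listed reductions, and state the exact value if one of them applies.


This is -1 * 2F1(-1/3, 2; 20/3; 1) in reduced canonical form. Verdict at x = 1: Gauss (I1, integer-parameter pattern) matches (x = 1: the Gamma ratio telescopes since c-a-b = 5 > 0 and a = 2 in Z>0). Hence: -119/135.

First insight: with t_0 = -1, the factor k + 3/2 cancels (top and bottom), leaving C = -1.
Step ratio: r(k) = 1 * (k-1/3) (k+2) / [(k+20/3) (k+1)] - rational in k, leading ratio 1; with t_0 = -1, classification follows.


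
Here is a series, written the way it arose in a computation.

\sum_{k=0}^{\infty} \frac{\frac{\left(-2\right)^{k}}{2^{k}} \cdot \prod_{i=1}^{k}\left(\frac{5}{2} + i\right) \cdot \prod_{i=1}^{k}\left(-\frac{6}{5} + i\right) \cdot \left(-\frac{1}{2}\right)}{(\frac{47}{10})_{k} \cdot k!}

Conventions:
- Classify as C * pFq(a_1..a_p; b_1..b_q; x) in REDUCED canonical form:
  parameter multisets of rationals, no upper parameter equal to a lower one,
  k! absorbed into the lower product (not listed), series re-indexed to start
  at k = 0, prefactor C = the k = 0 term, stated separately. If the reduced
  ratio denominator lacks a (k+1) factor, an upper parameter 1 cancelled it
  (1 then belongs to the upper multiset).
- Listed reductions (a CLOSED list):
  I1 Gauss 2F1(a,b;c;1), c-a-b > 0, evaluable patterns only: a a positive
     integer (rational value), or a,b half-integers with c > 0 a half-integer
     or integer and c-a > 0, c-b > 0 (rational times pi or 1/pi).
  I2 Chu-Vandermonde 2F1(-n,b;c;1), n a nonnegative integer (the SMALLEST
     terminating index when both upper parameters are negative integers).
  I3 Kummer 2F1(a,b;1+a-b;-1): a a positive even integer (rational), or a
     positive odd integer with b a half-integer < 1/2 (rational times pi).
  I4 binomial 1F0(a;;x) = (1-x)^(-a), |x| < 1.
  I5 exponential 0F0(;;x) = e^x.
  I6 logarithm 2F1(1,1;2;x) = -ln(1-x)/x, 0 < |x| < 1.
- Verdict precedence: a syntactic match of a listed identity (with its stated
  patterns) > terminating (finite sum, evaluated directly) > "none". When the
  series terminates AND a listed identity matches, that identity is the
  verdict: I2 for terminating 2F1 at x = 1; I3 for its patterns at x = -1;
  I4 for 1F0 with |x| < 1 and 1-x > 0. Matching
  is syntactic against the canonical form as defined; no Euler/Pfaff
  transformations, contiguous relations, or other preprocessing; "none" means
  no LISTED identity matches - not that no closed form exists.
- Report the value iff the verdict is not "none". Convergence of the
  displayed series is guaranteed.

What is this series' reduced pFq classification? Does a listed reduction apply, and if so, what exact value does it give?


x = -1 here; the reduced form reads 2F1, upper {-\frac{1}{5}, \frac{7}{2}}, lower {\frac{47}{10}}, C = -\frac{1}{2}. Verdict: none - at argument -1 the multisets {-\frac{1}{5}, \frac{7}{2}} ; {\frac{47}{10}} match no listed identity.

The tell: x = -1 and the running product (C = -1/2) telescopes to a rising factorial.
Consecutive-term ratio: r(k) = -1 * (k-\frac{1}{5}) (k+\frac{7}{2}) / [(k+\frac{47}{10}) (k+1)] - poly over poly, x = -1 from leading terms; C = -\frac{1}{2} at k = 0.


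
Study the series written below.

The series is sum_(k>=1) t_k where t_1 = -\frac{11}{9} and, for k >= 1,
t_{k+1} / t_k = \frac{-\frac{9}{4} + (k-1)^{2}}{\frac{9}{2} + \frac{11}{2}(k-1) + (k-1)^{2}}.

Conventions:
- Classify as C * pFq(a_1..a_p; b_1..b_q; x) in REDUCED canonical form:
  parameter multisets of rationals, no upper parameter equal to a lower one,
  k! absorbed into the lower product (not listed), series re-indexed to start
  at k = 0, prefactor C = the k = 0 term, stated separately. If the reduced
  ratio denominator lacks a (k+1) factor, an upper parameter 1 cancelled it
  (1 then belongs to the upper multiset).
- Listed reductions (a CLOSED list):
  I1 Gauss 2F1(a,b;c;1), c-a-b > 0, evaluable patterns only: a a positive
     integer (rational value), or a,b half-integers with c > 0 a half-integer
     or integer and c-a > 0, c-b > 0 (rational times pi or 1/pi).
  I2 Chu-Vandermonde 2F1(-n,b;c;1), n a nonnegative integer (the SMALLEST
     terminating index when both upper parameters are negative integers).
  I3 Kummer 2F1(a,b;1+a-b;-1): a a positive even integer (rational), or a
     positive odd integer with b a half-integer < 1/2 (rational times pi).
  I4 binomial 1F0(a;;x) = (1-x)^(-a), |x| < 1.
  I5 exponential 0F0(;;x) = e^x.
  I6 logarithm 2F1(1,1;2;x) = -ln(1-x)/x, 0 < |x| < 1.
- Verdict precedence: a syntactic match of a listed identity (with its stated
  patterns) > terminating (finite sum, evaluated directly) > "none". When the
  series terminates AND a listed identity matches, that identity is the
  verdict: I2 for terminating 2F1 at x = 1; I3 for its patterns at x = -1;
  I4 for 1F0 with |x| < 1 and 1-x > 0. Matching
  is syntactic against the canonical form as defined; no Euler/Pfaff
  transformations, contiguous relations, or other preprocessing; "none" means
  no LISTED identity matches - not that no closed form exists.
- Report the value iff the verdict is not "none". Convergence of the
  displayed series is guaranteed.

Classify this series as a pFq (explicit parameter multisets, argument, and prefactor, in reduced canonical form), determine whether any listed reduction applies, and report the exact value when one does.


The tell: t_0 being -\frac{11}{9}, factor the ratio over Q (C = -11/9, x = 1): negated roots = parameters.
Ratio: r(k) = 1 * (k-\frac{3}{2}) (k+\frac{3}{2}) / [(k+\frac{9}{2}) (k+1)] - rational; roots negated = parameters, x = 1, C = -\frac{11}{9}.

Reduced: x = 1, 2F1, upper = {-\frac{3}{2}, \frac{3}{2}}, lower = {\frac{9}{2}}, C = -\frac{11}{9}. Verdict (x = 1): Gauss (I1, half-integer pattern) applies (x = 1; upper {-\frac{3}{2}, \frac{3}{2}} half-integers, c = \frac{9}{2} in the evaluable pattern). Sum: \left(-\frac{2695}{12288}\right) \cdot \pi.
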